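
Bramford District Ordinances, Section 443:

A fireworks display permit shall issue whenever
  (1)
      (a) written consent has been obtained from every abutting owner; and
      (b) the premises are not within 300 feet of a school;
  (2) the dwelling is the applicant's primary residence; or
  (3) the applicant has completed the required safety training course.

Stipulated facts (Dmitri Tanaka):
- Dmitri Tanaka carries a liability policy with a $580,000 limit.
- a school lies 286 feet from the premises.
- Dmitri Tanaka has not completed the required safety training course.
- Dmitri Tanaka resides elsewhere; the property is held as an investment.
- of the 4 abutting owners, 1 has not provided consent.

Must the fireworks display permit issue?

(a) all abutters consent — not met.
(b) ≥300 ft from school — fails.
So (1) is not satisfied (F AND F).
(2) primary residence — not satisfied.
(3) safety training — not satisfied.
Overall = F OR F OR F = false.

No — denied.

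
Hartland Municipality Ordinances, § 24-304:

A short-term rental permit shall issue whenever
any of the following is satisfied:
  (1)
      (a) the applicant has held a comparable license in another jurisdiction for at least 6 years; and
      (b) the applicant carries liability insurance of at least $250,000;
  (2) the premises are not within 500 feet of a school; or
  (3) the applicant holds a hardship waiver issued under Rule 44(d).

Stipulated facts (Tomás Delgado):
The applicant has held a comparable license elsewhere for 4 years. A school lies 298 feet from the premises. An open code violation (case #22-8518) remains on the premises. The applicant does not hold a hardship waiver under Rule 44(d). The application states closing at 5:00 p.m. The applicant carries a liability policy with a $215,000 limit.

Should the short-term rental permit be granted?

(a) prior license ≥ 6 yr — fails.
(b) insurance ≥ $250,000 — fails.
So (1) is not satisfied (F AND F).
(2) ≥500 ft from school — fails.
(3) hardship waiver — not satisfied.
So Overall is not satisfied (F OR F OR F).

No — denied.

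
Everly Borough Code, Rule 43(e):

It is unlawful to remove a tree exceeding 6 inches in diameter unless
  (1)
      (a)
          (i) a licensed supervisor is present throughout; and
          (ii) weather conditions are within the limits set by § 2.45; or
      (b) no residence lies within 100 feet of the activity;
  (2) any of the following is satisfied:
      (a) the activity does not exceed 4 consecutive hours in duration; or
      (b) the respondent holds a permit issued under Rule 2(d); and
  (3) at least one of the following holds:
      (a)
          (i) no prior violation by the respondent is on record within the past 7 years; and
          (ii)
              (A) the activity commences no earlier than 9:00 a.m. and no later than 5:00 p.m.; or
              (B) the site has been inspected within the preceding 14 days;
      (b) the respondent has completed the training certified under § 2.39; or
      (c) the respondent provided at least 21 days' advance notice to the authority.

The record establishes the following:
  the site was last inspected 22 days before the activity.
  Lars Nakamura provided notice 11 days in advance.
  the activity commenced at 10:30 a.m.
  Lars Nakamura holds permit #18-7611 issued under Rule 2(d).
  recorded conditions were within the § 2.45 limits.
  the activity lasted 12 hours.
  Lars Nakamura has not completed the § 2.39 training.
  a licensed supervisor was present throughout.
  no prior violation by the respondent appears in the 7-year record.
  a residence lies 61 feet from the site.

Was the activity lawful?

Yes — lawful.

(i) supervisor present — met.
(ii) weather ok — satisfied.
(a) = T AND T = true.
(b) no residence in 100 ft — not met.
(1): T OR F → true.
(a) ≤ 4 hrs duration — not met.
(b) holds permit — satisfied.
(2) = F OR T = true.
(i) no prior violation — satisfied.
(A) start within hours — met.
(B) site inspected — not satisfied.
So (ii) is satisfied (T OR F).
(a) = T AND T = true.
(b) training certified — not met.
(c) ≥21 days' notice — fails.
(3) = T OR F OR F = true.
So Overall is satisfied (T AND T AND T).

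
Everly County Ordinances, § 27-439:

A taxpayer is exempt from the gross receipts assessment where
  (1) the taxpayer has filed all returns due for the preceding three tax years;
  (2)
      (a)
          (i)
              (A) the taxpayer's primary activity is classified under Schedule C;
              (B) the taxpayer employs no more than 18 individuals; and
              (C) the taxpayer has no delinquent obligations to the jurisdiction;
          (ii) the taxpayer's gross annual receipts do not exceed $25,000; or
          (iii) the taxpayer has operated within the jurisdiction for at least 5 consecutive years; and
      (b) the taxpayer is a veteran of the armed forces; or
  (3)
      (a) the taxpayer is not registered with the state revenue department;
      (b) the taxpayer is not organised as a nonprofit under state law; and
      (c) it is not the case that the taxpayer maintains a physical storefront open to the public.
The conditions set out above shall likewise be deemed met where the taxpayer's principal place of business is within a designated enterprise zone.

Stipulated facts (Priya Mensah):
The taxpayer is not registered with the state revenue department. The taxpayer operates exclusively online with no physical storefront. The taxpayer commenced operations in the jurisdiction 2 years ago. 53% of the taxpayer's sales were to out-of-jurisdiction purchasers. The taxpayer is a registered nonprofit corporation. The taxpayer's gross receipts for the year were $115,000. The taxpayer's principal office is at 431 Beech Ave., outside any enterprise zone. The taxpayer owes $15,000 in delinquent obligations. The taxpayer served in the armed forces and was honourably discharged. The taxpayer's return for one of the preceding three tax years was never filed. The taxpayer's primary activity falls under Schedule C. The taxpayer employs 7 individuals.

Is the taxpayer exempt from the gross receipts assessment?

(1) returns current — fails.
(A) Schedule C activity — satisfied.
(B) ≤ 18 employees — met.
(C) no delinquency — fails.
(i): T AND T AND F → false.
(ii) receipts ≤ $25,000 — not met.
(iii) ≥ 5 yrs in jurisdiction — fails.
So (a) is not satisfied (F OR F OR F).
(b) veteran — holds.
(2): F AND T → false.
(a) not (state-registered) — met.
(b) not (nonprofit) — not met.
(c) not (has storefront) — met.
(3) = T AND F AND T = false.
So Overall is not satisfied (F OR F OR F).
Exception (in enterprise zone) — not satisfied.
Result: main false OR exception false → false.

No — not exempt.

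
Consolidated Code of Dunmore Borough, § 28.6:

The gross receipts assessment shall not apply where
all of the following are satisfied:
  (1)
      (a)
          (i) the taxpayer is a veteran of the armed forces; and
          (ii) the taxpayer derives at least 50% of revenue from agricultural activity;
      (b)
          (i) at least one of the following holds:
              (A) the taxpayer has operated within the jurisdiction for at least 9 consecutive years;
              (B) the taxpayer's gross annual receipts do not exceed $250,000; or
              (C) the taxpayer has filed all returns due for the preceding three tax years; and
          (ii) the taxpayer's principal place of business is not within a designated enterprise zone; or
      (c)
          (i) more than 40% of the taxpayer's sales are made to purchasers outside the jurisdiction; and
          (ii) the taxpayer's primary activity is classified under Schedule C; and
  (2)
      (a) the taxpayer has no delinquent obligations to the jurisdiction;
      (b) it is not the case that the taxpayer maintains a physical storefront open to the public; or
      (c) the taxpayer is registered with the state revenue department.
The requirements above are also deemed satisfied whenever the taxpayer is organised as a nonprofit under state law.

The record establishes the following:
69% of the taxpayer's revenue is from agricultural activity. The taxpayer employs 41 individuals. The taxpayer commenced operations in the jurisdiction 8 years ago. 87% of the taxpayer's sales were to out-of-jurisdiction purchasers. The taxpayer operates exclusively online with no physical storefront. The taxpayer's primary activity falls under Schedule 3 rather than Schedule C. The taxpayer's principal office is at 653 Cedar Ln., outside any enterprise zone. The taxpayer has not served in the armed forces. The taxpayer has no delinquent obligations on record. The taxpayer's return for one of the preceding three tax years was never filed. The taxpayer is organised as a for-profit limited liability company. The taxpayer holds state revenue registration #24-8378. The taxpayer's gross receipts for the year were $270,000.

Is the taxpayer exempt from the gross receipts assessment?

(i) veteran — not satisfied.
(ii) ≥50% agricultural — holds.
(a): F AND T → false.
(A) ≥ 9 yrs in jurisdiction — not met.
(B) receipts ≤ $250,000 — fails.
(C) returns current — not met.
So (i) is not satisfied (F OR F OR F).
(ii) not (in enterprise zone) — satisfied.
(b) = F AND T = false.
(i) >40% out-of-jur. sales — met.
(ii) Schedule C activity — fails.
So (c) is not satisfied (T AND F).
(1): F OR F OR F → false.
(a) no delinquency — holds.
(b) not (has storefront) — holds.
(c) state-registered — satisfied.
(2) = T OR T OR T = true.
Overall = F AND T = false.
Exception (nonprofit) — not satisfied.
Result: main false OR exception false → false.

No — not exempt.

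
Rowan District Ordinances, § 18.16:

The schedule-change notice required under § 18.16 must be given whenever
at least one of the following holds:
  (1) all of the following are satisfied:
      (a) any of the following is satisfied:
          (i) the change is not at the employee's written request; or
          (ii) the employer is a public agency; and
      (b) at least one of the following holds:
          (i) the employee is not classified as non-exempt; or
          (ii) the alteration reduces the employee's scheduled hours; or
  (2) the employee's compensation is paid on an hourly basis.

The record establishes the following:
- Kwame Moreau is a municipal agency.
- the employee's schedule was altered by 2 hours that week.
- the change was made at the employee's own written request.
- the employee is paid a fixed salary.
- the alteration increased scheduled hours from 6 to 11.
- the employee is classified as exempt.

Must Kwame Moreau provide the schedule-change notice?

(i) not employee-requested — fails.
(ii) public agency — holds.
(a) = F OR T = true.
(i) not (non-exempt) — met.
(ii) hours reduced — not met.
(b) = T OR F = true.
(1) = T AND T = true.
(2) hourly-paid — fails.
Overall: T OR F → true.

Yes — required.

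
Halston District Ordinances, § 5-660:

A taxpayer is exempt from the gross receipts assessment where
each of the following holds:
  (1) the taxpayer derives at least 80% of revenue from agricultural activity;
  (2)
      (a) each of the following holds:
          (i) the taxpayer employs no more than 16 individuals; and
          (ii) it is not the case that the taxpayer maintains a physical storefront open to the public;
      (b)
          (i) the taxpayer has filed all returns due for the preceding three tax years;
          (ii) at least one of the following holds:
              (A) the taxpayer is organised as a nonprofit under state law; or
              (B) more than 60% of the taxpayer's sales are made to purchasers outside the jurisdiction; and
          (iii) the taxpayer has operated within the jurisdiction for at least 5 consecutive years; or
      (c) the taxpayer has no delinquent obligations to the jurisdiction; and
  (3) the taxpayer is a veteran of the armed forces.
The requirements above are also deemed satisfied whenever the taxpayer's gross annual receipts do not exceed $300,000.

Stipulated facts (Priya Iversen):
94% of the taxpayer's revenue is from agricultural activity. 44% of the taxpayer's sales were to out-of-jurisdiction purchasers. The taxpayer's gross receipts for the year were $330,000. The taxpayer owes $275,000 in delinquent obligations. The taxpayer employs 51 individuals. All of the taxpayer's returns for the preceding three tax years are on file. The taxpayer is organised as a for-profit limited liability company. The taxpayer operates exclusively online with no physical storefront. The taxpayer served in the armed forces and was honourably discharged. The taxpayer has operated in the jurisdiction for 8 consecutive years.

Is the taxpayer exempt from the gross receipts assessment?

(1) ≥80% agricultural — met.
(i) ≤ 16 employees — not met.
(ii) not (has storefront) — met.
So (a) is not satisfied (F AND T).
(i) returns current — met.
(A) nonprofit — not satisfied.
(B) >60% out-of-jur. sales — not satisfied.
So (ii) is not satisfied (F OR F).
(iii) ≥ 5 yrs in jurisdiction — holds.
(b): T AND F AND T → false.
(c) no delinquency — not met.
(2) = F OR F OR F = false.
(3) veteran — satisfied.
Overall: T AND F AND T → false.
Exception (receipts ≤ $300,000) — not satisfied.
Result: main false OR exception false → false.

No — not exempt.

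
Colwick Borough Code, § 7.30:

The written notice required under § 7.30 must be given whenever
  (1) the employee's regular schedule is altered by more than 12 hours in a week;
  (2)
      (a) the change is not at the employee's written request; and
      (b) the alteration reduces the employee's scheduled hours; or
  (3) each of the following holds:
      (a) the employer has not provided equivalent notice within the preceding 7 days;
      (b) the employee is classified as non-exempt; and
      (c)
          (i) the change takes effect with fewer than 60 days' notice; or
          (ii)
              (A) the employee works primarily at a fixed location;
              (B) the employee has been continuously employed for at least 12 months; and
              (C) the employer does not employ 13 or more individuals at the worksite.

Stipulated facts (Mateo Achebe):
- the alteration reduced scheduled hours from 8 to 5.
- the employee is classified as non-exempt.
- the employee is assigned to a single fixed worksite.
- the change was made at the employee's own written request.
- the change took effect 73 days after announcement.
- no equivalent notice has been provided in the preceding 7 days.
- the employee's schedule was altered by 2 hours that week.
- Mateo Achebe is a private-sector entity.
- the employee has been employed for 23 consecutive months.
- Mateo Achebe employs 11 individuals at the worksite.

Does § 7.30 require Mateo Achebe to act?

Yes — required.

(1) schedule shift > 12h — not met.
(a) not employee-requested — fails.
(b) hours reduced — met.
(2) = F AND T = false.
(a) no recent notice — met.
(b) non-exempt — met.
(i) < 60 days' notice — fails.
(A) fixed location — satisfied.
(B) tenure ≥ 12 mo. — satisfied.
(C) not (≥ 13 at site) — holds.
(ii) = T AND T AND T = true.
So (c) is satisfied (F OR T).
So (3) is satisfied (T AND T AND T).
Overall: F OR F OR T → true.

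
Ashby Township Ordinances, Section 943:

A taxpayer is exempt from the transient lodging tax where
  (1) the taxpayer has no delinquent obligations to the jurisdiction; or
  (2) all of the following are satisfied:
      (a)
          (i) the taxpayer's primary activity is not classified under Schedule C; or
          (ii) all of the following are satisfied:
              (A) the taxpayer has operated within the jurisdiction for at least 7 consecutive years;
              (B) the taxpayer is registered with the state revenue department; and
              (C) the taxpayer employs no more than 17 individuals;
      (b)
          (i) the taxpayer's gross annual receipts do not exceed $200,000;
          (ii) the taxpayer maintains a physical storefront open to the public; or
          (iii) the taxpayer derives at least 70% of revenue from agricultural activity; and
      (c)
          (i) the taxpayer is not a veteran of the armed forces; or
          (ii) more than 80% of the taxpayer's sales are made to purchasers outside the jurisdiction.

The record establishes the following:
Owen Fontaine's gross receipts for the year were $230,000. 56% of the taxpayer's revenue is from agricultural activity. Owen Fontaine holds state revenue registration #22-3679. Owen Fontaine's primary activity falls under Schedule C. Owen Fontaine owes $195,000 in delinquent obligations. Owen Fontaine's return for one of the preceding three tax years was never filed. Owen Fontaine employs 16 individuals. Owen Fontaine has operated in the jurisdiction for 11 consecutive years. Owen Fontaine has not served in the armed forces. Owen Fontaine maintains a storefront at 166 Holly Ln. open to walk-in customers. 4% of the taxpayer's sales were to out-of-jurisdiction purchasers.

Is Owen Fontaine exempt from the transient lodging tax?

(1) no delinquency — not satisfied.
(i) not (Schedule C activity) — not met.
(A) ≥ 7 yrs in jurisdiction — met.
(B) state-registered — holds.
(C) ≤ 17 employees — holds.
(ii) = T AND T AND T = true.
So (a) is satisfied (F OR T).
(i) receipts ≤ $200,000 — not met.
(ii) has storefront — satisfied.
(iii) ≥70% agricultural — not satisfied.
(b) = F OR T OR F = true.
(i) not (veteran) — met.
(ii) >80% out-of-jur. sales — not met.
(c): T OR F → true.
(2) = T AND T AND T = true.
Overall = F OR T = true.

Yes — exempt.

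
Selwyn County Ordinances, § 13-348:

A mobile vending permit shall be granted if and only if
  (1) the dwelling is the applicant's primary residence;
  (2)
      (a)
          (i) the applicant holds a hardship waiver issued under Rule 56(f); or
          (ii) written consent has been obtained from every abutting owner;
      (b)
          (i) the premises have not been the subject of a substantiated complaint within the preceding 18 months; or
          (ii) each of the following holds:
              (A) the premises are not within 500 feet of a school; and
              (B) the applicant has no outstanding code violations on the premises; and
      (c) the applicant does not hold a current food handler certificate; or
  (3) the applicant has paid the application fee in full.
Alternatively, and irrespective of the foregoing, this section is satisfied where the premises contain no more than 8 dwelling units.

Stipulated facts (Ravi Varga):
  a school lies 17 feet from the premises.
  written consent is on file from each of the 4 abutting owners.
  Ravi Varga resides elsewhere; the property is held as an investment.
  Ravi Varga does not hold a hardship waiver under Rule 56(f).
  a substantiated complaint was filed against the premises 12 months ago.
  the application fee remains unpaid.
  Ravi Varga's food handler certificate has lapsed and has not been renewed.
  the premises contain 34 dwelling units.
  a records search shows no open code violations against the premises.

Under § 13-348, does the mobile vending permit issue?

(1) primary residence — fails.
(i) hardship waiver — fails.
(ii) all abutters consent — satisfied.
(a): F OR T → true.
(i) no complaint in 18 mo. — not satisfied.
(A) ≥500 ft from school — not met.
(B) no code violations — satisfied.
(ii) = F AND T = false.
(b) = F OR F = false.
(c) not (food handler cert.) — met.
(2) = T AND F AND T = false.
(3) fee paid — not satisfied.
Overall = F OR F OR F = false.
Exception (≤ 8 units) — not satisfied.
Result: main false OR exception false → false.

No — denied.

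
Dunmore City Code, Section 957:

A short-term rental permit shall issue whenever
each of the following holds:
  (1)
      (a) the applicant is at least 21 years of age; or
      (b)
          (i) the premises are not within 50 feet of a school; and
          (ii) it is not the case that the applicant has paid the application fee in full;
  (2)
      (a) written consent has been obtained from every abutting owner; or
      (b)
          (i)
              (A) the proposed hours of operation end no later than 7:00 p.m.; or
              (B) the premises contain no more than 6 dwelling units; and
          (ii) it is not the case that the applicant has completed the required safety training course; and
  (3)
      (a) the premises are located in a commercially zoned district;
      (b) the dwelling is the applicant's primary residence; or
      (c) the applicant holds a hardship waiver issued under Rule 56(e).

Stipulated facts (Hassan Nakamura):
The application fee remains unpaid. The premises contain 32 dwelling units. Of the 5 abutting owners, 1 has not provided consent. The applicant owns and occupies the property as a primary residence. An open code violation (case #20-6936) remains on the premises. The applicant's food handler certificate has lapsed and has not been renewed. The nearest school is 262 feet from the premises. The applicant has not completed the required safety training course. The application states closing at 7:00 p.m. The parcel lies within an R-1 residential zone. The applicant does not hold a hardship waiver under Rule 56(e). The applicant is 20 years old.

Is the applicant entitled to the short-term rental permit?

Yes — granted.

(a) age ≥ 21 — not met.
(i) ≥50 ft from school — satisfied.
(ii) not (fee paid) — holds.
So (b) is satisfied (T AND T).
(1): F OR T → true.
(a) all abutters consent — not met.
(A) closes by 7 p.m. — satisfied.
(B) ≤ 6 units — fails.
So (i) is satisfied (T OR F).
(ii) not (safety training) — met.
So (b) is satisfied (T AND T).
(2) = F OR T = true.
(a) commercially zoned — not met.
(b) primary residence — met.
(c) hardship waiver — not met.
(3): F OR T OR F → true.
Overall = T AND T AND T = true.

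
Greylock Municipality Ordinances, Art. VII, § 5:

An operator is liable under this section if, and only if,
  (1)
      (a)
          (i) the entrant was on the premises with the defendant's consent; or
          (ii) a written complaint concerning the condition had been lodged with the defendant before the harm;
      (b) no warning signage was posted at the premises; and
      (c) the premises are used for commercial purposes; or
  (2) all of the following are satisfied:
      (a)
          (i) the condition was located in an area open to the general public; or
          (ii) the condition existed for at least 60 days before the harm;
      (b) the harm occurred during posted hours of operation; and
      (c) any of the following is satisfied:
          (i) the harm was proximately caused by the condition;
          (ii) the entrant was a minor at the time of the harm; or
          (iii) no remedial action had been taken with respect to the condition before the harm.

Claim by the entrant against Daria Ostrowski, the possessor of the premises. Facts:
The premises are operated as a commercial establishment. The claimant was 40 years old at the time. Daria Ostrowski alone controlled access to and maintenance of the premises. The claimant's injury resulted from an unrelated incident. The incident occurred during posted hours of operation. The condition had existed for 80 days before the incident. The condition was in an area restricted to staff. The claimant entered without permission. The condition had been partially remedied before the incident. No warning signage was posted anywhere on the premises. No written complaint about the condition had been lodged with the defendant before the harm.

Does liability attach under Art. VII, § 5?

No — not liable.

(i) consent to enter — not satisfied.
(ii) complaint lodged — not satisfied.
(a) = F OR F = false.
(b) no signage posted — holds.
(c) commercial use — satisfied.
(1) = F AND T AND T = false.
(i) public area — not met.
(ii) condition ≥60 days old — holds.
So (a) is satisfied (F OR T).
(b) during posted hours — holds.
(i) proximate cause — not satisfied.
(ii) entrant a minor — fails.
(iii) no remedial action — not met.
(c): F OR F OR F → false.
(2): T AND T AND F → false.
Overall = F OR F = false.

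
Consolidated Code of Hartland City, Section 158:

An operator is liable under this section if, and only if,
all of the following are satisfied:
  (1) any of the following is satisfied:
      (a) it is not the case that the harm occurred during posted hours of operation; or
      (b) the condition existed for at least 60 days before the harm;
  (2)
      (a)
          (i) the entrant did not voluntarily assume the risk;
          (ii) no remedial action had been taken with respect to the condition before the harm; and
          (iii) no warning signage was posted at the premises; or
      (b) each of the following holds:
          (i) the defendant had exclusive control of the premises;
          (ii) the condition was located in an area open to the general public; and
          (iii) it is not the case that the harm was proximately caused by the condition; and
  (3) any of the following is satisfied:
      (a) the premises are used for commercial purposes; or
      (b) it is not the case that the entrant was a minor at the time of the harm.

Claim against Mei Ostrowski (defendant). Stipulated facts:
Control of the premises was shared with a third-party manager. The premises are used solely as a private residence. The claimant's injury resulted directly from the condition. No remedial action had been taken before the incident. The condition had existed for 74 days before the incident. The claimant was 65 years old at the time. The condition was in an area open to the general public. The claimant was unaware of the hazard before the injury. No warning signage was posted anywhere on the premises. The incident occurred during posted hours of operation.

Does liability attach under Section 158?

Yes — liable.

(a) not (during posted hours) — fails.
(b) condition ≥60 days old — met.
(1) = F OR T = true.
(i) no assumed risk — holds.
(ii) no remedial action — holds.
(iii) no signage posted — satisfied.
So (a) is satisfied (T AND T AND T).
(i) exclusive control — fails.
(ii) public area — met.
(iii) not (proximate cause) — not satisfied.
So (b) is not satisfied (F AND T AND F).
(2): T OR F → true.
(a) commercial use — not satisfied.
(b) not (entrant a minor) — satisfied.
(3) = F OR T = true.
So Overall is satisfied (T AND T AND T).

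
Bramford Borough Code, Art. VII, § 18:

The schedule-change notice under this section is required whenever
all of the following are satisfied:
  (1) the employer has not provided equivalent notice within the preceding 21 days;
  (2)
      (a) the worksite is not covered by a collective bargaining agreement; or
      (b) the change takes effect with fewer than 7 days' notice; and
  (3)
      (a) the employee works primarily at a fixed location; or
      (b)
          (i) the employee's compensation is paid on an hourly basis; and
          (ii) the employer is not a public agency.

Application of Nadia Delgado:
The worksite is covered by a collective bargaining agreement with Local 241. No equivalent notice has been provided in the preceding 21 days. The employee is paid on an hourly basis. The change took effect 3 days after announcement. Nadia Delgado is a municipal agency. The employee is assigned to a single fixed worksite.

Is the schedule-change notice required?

(1) no recent notice — met.
(a) no CBA — fails.
(b) < 7 days' notice — met.
So (2) is satisfied (F OR T).
(a) fixed location — satisfied.
(i) hourly-paid — met.
(ii) not (public agency) — not met.
(b): T AND F → false.
(3) = T OR F = true.
Overall: T AND T AND T → true.

Yes — required.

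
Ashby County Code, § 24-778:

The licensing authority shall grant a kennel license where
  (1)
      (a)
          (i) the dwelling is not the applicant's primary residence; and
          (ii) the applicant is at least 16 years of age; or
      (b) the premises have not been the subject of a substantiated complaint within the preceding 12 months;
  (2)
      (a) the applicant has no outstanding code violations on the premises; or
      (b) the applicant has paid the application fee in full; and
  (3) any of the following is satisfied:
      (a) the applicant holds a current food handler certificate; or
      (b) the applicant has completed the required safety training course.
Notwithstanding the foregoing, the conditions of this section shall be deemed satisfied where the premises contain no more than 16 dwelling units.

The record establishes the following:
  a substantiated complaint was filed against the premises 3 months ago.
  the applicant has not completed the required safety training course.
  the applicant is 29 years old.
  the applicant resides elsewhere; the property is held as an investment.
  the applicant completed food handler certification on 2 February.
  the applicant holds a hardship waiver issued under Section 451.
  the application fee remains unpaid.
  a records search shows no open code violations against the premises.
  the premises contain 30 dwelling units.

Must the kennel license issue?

(i) not (primary residence) — holds.
(ii) age ≥ 16 — satisfied.
So (a) is satisfied (T AND T).
(b) no complaint in 12 mo. — not satisfied.
So (1) is satisfied (T OR F).
(a) no code violations — holds.
(b) fee paid — fails.
(2) = T OR F = true.
(a) food handler cert. — met.
(b) safety training — not satisfied.
(3): T OR F → true.
Overall = T AND T AND T = true.
Exception (≤ 16 units) — not satisfied.
Result: main true OR exception false → true.

Yes — granted.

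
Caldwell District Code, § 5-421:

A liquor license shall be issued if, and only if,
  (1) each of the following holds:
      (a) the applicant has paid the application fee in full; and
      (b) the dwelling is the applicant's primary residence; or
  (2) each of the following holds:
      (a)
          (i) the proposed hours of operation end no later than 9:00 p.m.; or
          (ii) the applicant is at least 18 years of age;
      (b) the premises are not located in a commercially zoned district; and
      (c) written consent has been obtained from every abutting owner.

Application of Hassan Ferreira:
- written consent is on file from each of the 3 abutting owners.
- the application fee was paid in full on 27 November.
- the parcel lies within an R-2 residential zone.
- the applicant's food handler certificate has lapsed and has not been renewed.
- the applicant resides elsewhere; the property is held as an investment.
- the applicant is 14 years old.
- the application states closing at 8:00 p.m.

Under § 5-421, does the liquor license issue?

Yes — granted.

(a) fee paid — satisfied.
(b) primary residence — not met.
So (1) is not satisfied (T AND F).
(i) closes by 9 p.m. — holds.
(ii) age ≥ 18 — fails.
So (a) is satisfied (T OR F).
(b) not (commercially zoned) — holds.
(c) all abutters consent — holds.
(2) = T AND T AND T = true.
Overall: F OR T → true.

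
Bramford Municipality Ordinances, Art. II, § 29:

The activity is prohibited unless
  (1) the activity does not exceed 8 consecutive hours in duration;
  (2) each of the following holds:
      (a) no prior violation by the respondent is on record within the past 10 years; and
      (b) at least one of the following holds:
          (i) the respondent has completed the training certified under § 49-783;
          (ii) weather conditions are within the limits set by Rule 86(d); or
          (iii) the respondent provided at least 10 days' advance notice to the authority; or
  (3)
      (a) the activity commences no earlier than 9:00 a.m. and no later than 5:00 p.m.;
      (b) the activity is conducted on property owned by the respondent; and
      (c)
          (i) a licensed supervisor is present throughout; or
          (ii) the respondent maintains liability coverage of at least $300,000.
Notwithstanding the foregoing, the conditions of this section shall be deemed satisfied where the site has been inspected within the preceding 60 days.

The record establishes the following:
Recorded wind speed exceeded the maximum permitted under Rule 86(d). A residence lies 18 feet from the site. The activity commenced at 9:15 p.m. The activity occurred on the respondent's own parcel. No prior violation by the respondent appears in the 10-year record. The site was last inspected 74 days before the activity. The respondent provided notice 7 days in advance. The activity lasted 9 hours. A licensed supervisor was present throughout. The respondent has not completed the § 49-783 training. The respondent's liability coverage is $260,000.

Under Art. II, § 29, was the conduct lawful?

(1) ≤ 8 hrs duration — not satisfied.
(a) no prior violation — satisfied.
(i) training certified — fails.
(ii) weather ok — fails.
(iii) ≥10 days' notice — not met.
So (b) is not satisfied (F OR F OR F).
(2) = T AND F = false.
(a) start within hours — not met.
(b) own property — satisfied.
(i) supervisor present — holds.
(ii) coverage ≥ $300,000 — not satisfied.
So (c) is satisfied (T OR F).
So (3) is not satisfied (F AND T AND T).
Overall = F OR F OR F = false.
Exception (site inspected) — not satisfied.
Result: main false OR exception false → false.

No — unlawful.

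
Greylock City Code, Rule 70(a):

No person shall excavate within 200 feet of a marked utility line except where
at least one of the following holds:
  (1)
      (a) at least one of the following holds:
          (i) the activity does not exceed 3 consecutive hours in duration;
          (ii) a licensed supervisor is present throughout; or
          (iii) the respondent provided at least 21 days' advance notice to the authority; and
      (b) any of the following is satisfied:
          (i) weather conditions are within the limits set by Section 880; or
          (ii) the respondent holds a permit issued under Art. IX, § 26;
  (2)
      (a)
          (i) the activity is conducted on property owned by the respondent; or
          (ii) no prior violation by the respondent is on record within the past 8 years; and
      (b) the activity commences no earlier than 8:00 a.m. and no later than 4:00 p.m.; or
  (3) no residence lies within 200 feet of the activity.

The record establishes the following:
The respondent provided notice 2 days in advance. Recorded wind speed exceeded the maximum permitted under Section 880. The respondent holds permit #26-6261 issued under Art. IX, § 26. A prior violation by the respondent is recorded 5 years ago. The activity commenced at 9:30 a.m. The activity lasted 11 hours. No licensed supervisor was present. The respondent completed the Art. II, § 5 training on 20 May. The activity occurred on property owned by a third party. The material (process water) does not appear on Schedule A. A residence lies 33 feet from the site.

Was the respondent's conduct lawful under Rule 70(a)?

No — unlawful.

(i) ≤ 3 hrs duration — not met.
(ii) supervisor present — not met.
(iii) ≥21 days' notice — fails.
(a): F OR F OR F → false.
(i) weather ok — not met.
(ii) holds permit — holds.
So (b) is satisfied (F OR T).
So (1) is not satisfied (F AND T).
(i) own property — fails.
(ii) no prior violation — not satisfied.
(a) = F OR F = false.
(b) start within hours — holds.
(2) = F AND T = false.
(3) no residence in 200 ft — not satisfied.
Overall: F OR F OR F → false.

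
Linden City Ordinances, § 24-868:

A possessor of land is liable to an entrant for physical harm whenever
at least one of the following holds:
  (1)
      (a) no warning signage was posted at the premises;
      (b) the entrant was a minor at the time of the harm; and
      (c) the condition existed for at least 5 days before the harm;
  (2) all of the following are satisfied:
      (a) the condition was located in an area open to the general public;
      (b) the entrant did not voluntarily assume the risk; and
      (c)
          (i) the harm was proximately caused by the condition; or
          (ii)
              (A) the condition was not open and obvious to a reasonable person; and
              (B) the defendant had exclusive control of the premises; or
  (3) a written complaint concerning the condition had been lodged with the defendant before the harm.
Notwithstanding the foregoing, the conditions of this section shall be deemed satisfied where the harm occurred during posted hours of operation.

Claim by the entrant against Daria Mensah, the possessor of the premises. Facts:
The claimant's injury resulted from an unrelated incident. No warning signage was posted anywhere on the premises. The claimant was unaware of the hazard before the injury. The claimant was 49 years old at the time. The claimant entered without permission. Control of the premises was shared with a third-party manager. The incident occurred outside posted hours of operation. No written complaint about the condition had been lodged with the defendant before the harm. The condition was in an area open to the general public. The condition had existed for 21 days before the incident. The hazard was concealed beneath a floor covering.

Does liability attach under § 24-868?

No — not liable.

(a) no signage posted — holds.
(b) entrant a minor — fails.
(c) condition ≥5 days old — satisfied.
So (1) is not satisfied (T AND F AND T).
(a) public area — met.
(b) no assumed risk — met.
(i) proximate cause — fails.
(A) not open/obvious — met.
(B) exclusive control — not met.
(ii): T AND F → false.
(c): F OR F → false.
So (2) is not satisfied (T AND T AND F).
(3) complaint lodged — not met.
So Overall is not satisfied (F OR F OR F).
Exception (during posted hours) — not satisfied.
Result: main false OR exception false → false.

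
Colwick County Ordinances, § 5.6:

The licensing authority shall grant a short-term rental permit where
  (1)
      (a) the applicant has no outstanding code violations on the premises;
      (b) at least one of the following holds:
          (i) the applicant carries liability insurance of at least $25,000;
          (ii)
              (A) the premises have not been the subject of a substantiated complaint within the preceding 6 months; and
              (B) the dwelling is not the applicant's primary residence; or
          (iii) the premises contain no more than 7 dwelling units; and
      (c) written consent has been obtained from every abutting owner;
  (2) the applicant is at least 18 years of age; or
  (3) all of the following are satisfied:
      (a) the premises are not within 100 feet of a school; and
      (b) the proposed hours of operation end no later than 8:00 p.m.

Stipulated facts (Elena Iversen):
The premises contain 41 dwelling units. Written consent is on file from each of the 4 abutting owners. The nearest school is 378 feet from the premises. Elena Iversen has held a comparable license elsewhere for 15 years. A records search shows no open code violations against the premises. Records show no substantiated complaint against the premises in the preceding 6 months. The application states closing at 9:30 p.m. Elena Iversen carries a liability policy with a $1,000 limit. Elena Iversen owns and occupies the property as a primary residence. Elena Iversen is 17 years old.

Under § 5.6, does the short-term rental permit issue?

No — denied.

(a) no code violations — met.
(i) insurance ≥ $25,000 — not met.
(A) no complaint in 6 mo. — met.
(B) not (primary residence) — fails.
(ii): T AND F → false.
(iii) ≤ 7 units — fails.
(b): F OR F OR F → false.
(c) all abutters consent — holds.
So (1) is not satisfied (T AND F AND T).
(2) age ≥ 18 — fails.
(a) ≥100 ft from school — satisfied.
(b) closes by 8 p.m. — fails.
(3): T AND F → false.
Overall = F OR F OR F = false.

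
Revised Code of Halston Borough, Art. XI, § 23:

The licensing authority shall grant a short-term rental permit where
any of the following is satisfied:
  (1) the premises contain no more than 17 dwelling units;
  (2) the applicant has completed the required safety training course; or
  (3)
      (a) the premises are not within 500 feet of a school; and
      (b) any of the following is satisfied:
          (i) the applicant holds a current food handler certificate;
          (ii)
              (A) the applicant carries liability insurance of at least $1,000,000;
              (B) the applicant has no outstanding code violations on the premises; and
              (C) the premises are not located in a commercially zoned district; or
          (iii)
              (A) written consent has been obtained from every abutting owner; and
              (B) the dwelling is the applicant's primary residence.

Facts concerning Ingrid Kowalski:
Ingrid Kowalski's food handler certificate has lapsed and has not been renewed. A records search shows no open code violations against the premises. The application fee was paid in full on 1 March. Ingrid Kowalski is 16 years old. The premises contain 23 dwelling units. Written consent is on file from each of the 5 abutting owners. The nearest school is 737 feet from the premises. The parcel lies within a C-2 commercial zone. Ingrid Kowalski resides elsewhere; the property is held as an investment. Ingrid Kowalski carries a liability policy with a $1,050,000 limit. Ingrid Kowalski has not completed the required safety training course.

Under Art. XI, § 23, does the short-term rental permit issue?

(1) ≤ 17 units — not satisfied.
(2) safety training — not met.
(a) ≥500 ft from school — satisfied.
(i) food handler cert. — not met.
(A) insurance ≥ $1,000,000 — met.
(B) no code violations — satisfied.
(C) not (commercially zoned) — not met.
So (ii) is not satisfied (T AND T AND F).
(A) all abutters consent — satisfied.
(B) primary residence — not satisfied.
(iii): T AND F → false.
(b): F OR F OR F → false.
(3) = T AND F = false.
Overall = F OR F OR F = false.

No — denied.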